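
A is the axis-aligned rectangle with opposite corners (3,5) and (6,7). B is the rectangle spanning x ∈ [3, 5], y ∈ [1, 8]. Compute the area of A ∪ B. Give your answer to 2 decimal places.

16.00

By inclusion–exclusion:
Individual areas: |A| = 6, |B| = 14.
|A∩B|: x∈[3,5], y∈[5,7] → 2·2 = 4.
|A ∪ B| = 20 − 4 = 16.00.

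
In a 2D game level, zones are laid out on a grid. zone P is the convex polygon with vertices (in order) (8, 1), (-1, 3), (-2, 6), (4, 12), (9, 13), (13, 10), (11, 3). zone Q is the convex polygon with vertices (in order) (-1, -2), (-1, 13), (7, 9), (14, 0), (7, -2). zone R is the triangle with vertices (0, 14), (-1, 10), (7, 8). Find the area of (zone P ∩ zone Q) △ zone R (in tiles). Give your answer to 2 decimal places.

|zone P ∩ zone Q| = 77.791.
|(zone P ∩ zone Q) ∩ zone R| = 6.2.
|(zone P ∩ zone Q) △ zone R| = 77.791 + 17 − 12.4 = 82.39.

82.39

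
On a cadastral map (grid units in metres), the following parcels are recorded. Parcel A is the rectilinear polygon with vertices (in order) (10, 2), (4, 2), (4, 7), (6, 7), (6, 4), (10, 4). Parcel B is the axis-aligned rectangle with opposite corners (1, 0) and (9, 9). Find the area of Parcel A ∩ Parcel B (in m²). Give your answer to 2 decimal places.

16.00

The intersection is the polygon with vertices (4,2), (4,7), (6,7), (6,4), (9,4), (9,2).
By the shoelace formula its area is 16.00.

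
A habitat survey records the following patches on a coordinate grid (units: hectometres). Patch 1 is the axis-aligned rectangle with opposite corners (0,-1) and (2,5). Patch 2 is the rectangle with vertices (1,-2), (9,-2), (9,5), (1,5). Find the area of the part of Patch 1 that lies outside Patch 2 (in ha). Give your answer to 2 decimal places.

|Patch 1∩Patch 2|: x∈[1,2], y∈[-1,5] → 1·6 = 6.
|Patch 1| = 12.
|Patch 1 ∖ Patch 2| = |Patch 1| − |Patch 1∩Patch 2| = 12 − 6 = 6.00.

6.00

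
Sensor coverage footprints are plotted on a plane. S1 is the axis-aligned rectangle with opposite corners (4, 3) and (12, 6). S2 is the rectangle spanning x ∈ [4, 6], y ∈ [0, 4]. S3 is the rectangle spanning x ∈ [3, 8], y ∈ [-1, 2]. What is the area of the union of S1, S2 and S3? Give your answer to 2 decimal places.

By inclusion–exclusion:
Individual areas: |S1| = 24, |S2| = 8, |S3| = 15.
|S1∩S2|: x∈[4,6], y∈[3,4] → 2·1 = 2.
|S1∩S3| = 0 (no overlap).
|S2∩S3|: x∈[4,6], y∈[0,2] → 2·2 = 4.
|S1∩S2∩S3| = 0.
|S1 ∪ S2 ∪ S3| = 47 − 6 + 0 = 41.00.

41.00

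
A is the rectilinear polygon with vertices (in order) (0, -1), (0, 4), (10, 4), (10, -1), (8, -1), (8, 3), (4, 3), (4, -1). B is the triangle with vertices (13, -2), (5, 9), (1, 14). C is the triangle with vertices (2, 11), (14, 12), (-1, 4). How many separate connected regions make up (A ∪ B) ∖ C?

(A ∪ B) ∖ C splits into 2 disjoint pieces (area 34.839, area 0.2097).

2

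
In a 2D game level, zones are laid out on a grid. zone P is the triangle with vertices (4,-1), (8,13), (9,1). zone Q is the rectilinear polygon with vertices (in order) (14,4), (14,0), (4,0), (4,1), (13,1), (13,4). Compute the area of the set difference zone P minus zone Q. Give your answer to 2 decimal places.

27.68

|zone P| = 31, |zone P∩zone Q| = 3.3214.
|zone P ∖ zone Q| = |zone P| − |zone P∩zone Q| = 31 − 3.3214 = 27.68.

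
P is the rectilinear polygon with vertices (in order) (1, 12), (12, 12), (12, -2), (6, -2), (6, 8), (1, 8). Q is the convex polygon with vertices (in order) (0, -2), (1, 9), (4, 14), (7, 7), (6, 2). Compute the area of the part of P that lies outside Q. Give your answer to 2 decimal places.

|P| = 104, |P∩Q| = 19.4429.
|P ∖ Q| = |P| − |P∩Q| = 104 − 19.4429 = 84.56.

84.56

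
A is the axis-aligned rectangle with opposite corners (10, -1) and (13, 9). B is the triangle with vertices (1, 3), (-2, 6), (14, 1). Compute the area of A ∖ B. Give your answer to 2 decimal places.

|A| = 30, |A∩B| = 1.1899.
|A ∖ B| = |A| − |A∩B| = 30 − 1.1899 = 28.81.

28.81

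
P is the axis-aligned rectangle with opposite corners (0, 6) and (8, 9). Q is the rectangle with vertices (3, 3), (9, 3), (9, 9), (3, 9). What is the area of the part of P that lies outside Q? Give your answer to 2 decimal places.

|P∩Q|: x∈[3,8], y∈[6,9] → 5·3 = 15.
|P| = 24.
|P ∖ Q| = |P| − |P∩Q| = 24 − 15 = 9.00.

9.00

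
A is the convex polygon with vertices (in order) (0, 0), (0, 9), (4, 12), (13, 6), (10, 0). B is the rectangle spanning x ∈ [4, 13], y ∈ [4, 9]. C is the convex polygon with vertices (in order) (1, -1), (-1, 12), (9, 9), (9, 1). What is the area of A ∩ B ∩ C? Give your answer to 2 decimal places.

24.92

The intersection is the polygon with vertices (4,4), (4,9), (8.5,9), (9,8.667), (9,4).
By the shoelace formula its area is 24.92.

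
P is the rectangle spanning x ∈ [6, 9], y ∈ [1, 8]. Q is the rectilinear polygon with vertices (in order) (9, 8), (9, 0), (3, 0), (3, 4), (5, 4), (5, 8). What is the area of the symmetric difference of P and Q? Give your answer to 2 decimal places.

19.00

|P| = 21, |Q| = 40, |P∩Q| = 21.
|P △ Q| = |P| + |Q| − 2·|P∩Q| = 21 + 40 − 42 = 19.00.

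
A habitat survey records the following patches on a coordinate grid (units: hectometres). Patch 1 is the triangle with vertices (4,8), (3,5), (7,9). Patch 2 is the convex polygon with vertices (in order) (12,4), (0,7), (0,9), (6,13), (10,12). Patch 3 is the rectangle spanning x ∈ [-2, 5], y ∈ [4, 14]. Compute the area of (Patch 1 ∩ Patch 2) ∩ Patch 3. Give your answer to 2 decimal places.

The region (Patch 1 ∩ Patch 2) ∩ Patch 3 is the polygon with vertices (5,8.333), (5,7), (4,6), (3.385,6.154), (4,8).
By the shoelace formula its area is 2.28.

2.28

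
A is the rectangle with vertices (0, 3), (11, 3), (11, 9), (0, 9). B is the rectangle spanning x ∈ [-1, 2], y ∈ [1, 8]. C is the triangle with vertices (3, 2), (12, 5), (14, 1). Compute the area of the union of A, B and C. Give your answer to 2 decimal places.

93.83

By inclusion–exclusion:
Individual areas: |A| = 66, |B| = 21, |C| = 21.
|A∩B|: x∈[0,2], y∈[3,8] → 2·5 = 10.
|A∩C| = 4.1667.
|B∩C| = 0.
|A∩B∩C| = 0.
|A ∪ B ∪ C| = 108 − 14.1667 + 0 = 93.83.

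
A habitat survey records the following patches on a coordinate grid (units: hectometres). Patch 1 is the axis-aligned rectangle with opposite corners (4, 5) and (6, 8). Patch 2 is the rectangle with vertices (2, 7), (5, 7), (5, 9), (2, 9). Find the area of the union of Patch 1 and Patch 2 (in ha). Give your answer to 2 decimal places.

By inclusion–exclusion:
Individual areas: |Patch 1| = 6, |Patch 2| = 6.
|Patch 1∩Patch 2|: x∈[4,5], y∈[7,8] → 1·1 = 1.
|Patch 1 ∪ Patch 2| = 12 − 1 = 11.00.

11.00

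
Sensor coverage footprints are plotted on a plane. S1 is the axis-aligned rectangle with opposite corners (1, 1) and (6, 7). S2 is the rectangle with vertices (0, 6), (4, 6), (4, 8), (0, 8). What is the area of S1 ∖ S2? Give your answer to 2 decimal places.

27.00

|S1∩S2|: x∈[1,4], y∈[6,7] → 3·1 = 3.
|S1| = 30.
|S1 ∖ S2| = |S1| − |S1∩S2| = 30 − 3 = 27.00.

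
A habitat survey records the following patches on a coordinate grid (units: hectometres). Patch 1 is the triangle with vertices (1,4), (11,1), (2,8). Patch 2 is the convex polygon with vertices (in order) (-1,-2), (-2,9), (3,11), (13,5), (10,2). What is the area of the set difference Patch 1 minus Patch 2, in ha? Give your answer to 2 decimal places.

|Patch 1| = 21.5, |Patch 1∩Patch 2| = 20.9136.
|Patch 1 ∖ Patch 2| = |Patch 1| − |Patch 1∩Patch 2| = 21.5 − 20.9136 = 0.59.

0.59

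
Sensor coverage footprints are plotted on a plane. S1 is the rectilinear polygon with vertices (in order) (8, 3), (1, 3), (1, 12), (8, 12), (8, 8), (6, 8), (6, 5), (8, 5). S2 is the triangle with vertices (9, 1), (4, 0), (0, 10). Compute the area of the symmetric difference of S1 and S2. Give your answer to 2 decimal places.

56.10

|S1| = 57, |S2| = 27, |S1∩S2| = 13.95.
|S1 △ S2| = |S1| + |S2| − 2·|S1∩S2| = 57 + 27 − 27.9 = 56.10.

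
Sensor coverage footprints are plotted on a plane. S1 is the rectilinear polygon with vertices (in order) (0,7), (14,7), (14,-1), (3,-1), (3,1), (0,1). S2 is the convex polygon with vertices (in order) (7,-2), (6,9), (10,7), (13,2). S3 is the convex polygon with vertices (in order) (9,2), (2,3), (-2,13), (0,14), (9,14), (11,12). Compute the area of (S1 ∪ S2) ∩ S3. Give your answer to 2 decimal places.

The region (S1 ∪ S2) ∩ S3 is the polygon with vertices (6,9), (10,7), (9,2), (2,3), (0.4,7), (6.182,7).
By the shoelace formula its area is 41.02.

41.02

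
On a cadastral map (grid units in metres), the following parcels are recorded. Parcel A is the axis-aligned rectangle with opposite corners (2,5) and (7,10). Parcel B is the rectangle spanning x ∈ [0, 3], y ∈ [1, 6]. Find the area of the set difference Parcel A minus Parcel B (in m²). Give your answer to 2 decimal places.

|Parcel A∩Parcel B|: x∈[2,3], y∈[5,6] → 1·1 = 1.
|Parcel A| = 25.
|Parcel A ∖ Parcel B| = |Parcel A| − |Parcel A∩Parcel B| = 25 − 1 = 24.00.

24.00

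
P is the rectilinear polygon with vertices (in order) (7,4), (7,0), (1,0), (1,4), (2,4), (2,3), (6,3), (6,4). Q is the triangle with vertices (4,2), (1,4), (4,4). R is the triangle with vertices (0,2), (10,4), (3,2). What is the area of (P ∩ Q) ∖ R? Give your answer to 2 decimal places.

|P ∩ Q| = 1.0833.
|(P ∩ Q) ∩ R| = 0.3264.
|(P ∩ Q) ∖ R| = 1.0833 − 0.3264 = 0.76.

0.76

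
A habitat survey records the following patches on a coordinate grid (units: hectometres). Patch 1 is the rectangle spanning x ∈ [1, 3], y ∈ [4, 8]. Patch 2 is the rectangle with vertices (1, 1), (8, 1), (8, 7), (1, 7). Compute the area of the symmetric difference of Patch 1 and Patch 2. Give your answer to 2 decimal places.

38.00

|Patch 1∩Patch 2|: x∈[1,3], y∈[4,7] → 2·3 = 6.
|Patch 1 △ Patch 2| = |Patch 1| + |Patch 2| − 2·|Patch 1∩Patch 2| = 8 + 42 − 12 = 38.00.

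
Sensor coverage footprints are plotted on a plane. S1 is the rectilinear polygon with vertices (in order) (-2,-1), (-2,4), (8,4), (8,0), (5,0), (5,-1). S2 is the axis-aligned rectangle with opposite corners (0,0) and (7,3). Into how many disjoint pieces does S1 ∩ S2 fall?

1

S1 ∩ S2 is a single connected region.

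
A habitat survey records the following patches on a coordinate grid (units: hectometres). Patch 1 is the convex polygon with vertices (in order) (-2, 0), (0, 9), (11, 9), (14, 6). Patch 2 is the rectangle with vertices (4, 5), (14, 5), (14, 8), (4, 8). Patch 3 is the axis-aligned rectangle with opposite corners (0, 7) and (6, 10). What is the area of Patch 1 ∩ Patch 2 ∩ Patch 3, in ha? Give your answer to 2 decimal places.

The intersection is the polygon with vertices (4,8), (6,8), (6,7), (4,7).
By the shoelace formula its area is 2.00.

2.00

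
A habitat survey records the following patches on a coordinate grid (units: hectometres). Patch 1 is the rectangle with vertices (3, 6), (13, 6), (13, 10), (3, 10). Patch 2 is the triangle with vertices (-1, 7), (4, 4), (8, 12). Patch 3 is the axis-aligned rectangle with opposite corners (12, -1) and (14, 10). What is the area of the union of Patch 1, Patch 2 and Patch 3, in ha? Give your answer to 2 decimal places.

72.54

By inclusion–exclusion:
Individual areas: |Patch 1| = 40, |Patch 2| = 26, |Patch 3| = 22.
|Patch 1∩Patch 2| = 11.4556.
|Patch 1∩Patch 3|: x∈[12,13], y∈[6,10] → 1·4 = 4.
|Patch 2∩Patch 3| = 0.
|Patch 1∩Patch 2∩Patch 3| = 0.
|Patch 1 ∪ Patch 2 ∪ Patch 3| = 88 − 15.4556 + 0 = 72.54.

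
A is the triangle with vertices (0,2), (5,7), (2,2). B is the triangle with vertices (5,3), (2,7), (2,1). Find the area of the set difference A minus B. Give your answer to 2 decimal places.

2.76

|A| = 5, |A∩B| = 2.2381.
|A ∖ B| = |A| − |A∩B| = 5 − 2.2381 = 2.76.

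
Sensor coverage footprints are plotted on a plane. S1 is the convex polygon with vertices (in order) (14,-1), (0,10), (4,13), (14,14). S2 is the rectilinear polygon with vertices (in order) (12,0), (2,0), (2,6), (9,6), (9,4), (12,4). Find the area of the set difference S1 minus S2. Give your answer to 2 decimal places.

105.25

|S1| = 118, |S1∩S2| = 12.7532.
|S1 ∖ S2| = |S1| − |S1∩S2| = 118 − 12.7532 = 105.25.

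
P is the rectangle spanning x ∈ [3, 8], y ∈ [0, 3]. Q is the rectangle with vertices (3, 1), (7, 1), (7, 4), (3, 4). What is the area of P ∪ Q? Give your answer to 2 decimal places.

19.00

By inclusion–exclusion:
Individual areas: |P| = 15, |Q| = 12.
|P∩Q|: x∈[3,7], y∈[1,3] → 4·2 = 8.
|P ∪ Q| = 27 − 8 = 19.00.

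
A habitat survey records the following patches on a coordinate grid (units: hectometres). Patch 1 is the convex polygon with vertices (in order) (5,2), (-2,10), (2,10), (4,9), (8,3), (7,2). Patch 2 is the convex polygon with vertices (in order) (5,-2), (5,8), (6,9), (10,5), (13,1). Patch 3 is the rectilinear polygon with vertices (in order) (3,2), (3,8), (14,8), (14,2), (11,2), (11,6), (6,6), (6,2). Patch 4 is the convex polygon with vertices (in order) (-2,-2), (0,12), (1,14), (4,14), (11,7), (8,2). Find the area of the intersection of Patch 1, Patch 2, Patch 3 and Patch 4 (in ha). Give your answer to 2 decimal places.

4.75

The intersection is the polygon with vertices (5,7.5), (6,6), (6,2), (5,2).
By the shoelace formula its area is 4.75.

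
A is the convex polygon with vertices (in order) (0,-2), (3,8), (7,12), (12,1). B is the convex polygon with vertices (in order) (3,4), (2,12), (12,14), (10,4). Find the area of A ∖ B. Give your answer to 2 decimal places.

48.56

|A| = 87.5, |A∩B| = 38.942.
|A ∖ B| = |A| − |A∩B| = 87.5 − 38.942 = 48.56.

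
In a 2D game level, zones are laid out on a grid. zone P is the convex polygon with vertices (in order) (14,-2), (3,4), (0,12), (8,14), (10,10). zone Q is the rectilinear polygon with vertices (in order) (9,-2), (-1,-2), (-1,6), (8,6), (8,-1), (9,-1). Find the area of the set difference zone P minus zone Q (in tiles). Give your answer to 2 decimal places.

91.43

|zone P| = 109, |zone P∩zone Q| = 17.5682.
|zone P ∖ zone Q| = |zone P| − |zone P∩zone Q| = 109 − 17.5682 = 91.43.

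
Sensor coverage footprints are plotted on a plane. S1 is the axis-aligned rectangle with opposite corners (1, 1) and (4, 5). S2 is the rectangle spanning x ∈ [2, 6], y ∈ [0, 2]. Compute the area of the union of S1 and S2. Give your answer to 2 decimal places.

By inclusion–exclusion:
Individual areas: |S1| = 12, |S2| = 8.
|S1∩S2|: x∈[2,4], y∈[1,2] → 2·1 = 2.
|S1 ∪ S2| = 20 − 2 = 18.00.

18.00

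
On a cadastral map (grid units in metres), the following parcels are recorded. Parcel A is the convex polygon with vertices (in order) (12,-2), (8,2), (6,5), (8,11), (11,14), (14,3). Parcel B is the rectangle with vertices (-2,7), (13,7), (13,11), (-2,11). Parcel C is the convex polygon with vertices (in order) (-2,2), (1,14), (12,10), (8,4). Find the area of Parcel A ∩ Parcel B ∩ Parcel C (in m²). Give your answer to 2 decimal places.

The intersection is the polygon with vertices (9.25,11), (12,10), (10,7), (6.667,7), (8,11).
By the shoelace formula its area is 14.29.

14.29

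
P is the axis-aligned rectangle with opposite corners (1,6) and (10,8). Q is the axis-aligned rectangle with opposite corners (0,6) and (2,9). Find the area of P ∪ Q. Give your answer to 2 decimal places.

By inclusion–exclusion:
Individual areas: |P| = 18, |Q| = 6.
|P∩Q|: x∈[1,2], y∈[6,8] → 1·2 = 2.
|P ∪ Q| = 24 − 2 = 22.00.

22.00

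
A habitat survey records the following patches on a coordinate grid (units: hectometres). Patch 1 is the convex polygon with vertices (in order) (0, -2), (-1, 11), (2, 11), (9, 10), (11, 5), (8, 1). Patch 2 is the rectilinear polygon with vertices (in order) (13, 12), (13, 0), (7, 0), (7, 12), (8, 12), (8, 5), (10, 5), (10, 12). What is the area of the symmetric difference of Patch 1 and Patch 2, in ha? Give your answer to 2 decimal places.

|Patch 1| = 112, |Patch 2| = 58, |Patch 1∩Patch 2| = 16.6518.
|Patch 1 △ Patch 2| = |Patch 1| + |Patch 2| − 2·|Patch 1∩Patch 2| = 112 + 58 − 33.3036 = 136.70.

136.70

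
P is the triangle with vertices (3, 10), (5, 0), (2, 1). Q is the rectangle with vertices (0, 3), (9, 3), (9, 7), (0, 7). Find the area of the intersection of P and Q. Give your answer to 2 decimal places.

The intersection is the polygon with vertices (4.4,3), (2.222,3), (2.667,7), (3.6,7).
By the shoelace formula its area is 6.22.

6.22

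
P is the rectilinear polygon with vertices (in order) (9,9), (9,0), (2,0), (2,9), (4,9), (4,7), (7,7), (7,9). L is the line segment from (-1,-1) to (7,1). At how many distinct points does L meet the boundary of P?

1

The segment meets the boundary at (3,0).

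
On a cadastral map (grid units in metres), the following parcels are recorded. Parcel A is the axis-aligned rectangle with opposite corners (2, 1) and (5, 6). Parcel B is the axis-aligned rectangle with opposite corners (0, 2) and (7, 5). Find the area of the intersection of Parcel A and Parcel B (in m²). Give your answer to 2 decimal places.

9.00

|Parcel A∩Parcel B|: x∈[2,5], y∈[2,5] → 3·3 = 9.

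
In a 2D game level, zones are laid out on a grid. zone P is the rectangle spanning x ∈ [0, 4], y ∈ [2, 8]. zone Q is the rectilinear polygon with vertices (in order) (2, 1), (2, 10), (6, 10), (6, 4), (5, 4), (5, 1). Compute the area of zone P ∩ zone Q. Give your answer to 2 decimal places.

12.00

The intersection is the polygon with vertices (4,8), (4,2), (2,2), (2,8).
By the shoelace formula its area is 12.00.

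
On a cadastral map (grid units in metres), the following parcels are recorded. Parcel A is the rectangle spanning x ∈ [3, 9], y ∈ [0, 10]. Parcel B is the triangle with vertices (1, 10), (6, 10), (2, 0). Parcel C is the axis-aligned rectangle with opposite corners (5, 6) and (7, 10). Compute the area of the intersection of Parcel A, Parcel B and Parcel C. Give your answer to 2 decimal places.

1.25

The intersection is the polygon with vertices (5,7.5), (5,10), (6,10).
By the shoelace formula its area is 1.25.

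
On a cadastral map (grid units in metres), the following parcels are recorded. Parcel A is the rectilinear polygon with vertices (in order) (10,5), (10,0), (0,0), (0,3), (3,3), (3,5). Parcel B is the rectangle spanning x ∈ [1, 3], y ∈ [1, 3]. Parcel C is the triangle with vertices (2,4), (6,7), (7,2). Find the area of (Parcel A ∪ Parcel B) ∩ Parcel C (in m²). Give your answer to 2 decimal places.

7.86

The region (Parcel A ∪ Parcel B) ∩ Parcel C is the polygon with vertices (3,4.75), (3.333,5), (6.4,5), (7,2), (3,3.6).
By the shoelace formula its area is 7.86.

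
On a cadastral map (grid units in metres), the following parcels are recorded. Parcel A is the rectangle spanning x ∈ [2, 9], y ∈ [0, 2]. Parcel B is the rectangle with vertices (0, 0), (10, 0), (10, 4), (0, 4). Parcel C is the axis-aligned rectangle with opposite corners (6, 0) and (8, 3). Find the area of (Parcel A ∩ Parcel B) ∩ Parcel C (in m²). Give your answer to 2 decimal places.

4.00

The region (Parcel A ∩ Parcel B) ∩ Parcel C is the polygon with vertices (8,2), (8,0), (6,0), (6,2).
By the shoelace formula its area is 4.00.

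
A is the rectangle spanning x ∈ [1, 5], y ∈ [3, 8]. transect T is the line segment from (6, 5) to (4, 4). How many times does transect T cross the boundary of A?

The segment meets the boundary at (5,4.5).

1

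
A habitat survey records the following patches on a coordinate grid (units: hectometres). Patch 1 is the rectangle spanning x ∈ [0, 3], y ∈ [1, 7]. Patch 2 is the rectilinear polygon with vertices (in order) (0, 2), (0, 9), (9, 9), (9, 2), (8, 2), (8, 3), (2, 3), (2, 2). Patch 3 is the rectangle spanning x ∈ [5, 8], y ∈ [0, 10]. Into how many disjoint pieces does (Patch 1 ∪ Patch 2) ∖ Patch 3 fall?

(Patch 1 ∪ Patch 2) ∖ Patch 3 splits into 2 disjoint pieces (area 36, area 7).

2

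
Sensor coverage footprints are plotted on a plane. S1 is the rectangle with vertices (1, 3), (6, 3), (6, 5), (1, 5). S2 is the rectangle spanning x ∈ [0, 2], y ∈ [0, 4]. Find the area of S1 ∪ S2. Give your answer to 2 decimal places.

17.00

By inclusion–exclusion:
Individual areas: |S1| = 10, |S2| = 8.
|S1∩S2|: x∈[1,2], y∈[3,4] → 1·1 = 1.
|S1 ∪ S2| = 18 − 1 = 17.00.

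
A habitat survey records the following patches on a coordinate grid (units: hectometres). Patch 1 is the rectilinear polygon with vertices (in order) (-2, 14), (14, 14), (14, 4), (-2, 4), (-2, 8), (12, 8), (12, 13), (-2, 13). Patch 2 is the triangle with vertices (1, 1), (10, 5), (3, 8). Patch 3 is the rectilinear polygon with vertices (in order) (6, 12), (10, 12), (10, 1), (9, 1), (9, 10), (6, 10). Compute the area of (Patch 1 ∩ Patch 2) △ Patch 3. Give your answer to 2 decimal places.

|Patch 1 ∩ Patch 2| = 18.6607.
|(Patch 1 ∩ Patch 2) ∩ Patch 3| = 0.4365.
|(Patch 1 ∩ Patch 2) △ Patch 3| = 18.6607 + 17 − 0.873 = 34.79.

34.79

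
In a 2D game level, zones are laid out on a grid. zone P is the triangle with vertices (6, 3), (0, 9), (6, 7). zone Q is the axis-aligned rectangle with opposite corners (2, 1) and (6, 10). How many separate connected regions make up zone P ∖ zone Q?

zone P ∖ zone Q is a single connected region.

1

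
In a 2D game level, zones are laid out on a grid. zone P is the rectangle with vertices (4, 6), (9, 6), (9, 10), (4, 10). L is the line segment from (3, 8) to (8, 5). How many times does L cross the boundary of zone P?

The segment meets the boundary at (6.333,6), (4,7.4).

2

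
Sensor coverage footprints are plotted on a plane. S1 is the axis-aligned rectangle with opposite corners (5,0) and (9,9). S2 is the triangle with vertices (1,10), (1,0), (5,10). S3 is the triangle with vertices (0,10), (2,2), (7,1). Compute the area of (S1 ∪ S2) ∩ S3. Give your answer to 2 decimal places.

9.43

|S1 ∪ S2| = 56.
|(S1 ∪ S2) ∩ S3| = 9.43.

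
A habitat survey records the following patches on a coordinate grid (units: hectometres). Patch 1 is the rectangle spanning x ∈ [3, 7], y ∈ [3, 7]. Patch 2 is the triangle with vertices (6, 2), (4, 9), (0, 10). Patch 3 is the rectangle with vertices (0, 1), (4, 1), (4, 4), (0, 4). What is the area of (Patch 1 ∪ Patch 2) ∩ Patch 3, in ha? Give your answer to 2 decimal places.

The region (Patch 1 ∪ Patch 2) ∩ Patch 3 is the polygon with vertices (3,3), (3,4), (4,4), (4,3).
By the shoelace formula its area is 1.00.

1.00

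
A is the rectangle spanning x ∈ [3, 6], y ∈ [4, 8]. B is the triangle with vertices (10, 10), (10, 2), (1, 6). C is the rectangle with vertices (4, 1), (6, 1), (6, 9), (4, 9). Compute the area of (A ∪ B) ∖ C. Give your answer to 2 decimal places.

|A ∪ B| = 38.7778.
|(A ∪ B) ∩ C| = 8.1111.
|(A ∪ B) ∖ C| = 38.7778 − 8.1111 = 30.67.

30.67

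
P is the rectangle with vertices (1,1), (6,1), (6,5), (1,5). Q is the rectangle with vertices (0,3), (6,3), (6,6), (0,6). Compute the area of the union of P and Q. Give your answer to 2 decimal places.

By inclusion–exclusion:
Individual areas: |P| = 20, |Q| = 18.
|P∩Q|: x∈[1,6], y∈[3,5] → 5·2 = 10.
|P ∪ Q| = 38 − 10 = 28.00.

28.00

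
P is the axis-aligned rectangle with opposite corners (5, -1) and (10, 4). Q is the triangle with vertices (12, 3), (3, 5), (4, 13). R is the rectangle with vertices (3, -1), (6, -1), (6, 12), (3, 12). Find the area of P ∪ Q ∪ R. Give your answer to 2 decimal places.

77.27

By inclusion–exclusion:
Individual areas: |P| = 25, |Q| = 37, |R| = 39.
|P∩Q| = 0.6944.
|P∩R|: x∈[5,6], y∈[-1,4] → 1·5 = 5.
|Q∩R| = 18.0375.
|P∩Q∩R| = 0.
|P ∪ Q ∪ R| = 101 − 23.7319 + 0 = 77.27.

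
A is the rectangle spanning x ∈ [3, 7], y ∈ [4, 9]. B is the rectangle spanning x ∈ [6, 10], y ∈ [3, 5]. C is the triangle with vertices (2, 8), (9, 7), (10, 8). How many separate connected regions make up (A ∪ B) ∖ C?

2

(A ∪ B) ∖ C splits into 2 disjoint pieces (area 21.2857, area 4).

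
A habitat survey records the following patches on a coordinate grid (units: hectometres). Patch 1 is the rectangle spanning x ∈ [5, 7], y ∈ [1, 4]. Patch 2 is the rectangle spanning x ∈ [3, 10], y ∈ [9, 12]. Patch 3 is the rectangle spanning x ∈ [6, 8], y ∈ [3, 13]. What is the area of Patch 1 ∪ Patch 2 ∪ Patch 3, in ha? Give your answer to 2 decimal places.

By inclusion–exclusion:
Individual areas: |Patch 1| = 6, |Patch 2| = 21, |Patch 3| = 20.
|Patch 1∩Patch 2| = 0 (no overlap).
|Patch 1∩Patch 3|: x∈[6,7], y∈[3,4] → 1·1 = 1.
|Patch 2∩Patch 3|: x∈[6,8], y∈[9,12] → 2·3 = 6.
|Patch 1∩Patch 2∩Patch 3| = 0.
|Patch 1 ∪ Patch 2 ∪ Patch 3| = 47 − 7 + 0 = 40.00.

40.00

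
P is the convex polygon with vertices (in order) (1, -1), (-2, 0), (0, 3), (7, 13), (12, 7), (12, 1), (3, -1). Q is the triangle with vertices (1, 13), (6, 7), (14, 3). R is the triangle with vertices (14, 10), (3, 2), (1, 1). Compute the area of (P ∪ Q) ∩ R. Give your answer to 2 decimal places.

The region (P ∪ Q) ∩ R is the polygon with vertices (11.198,7.962), (3,2), (1,1), (11.146,8.024).
By the shoelace formula its area is 2.36.

2.36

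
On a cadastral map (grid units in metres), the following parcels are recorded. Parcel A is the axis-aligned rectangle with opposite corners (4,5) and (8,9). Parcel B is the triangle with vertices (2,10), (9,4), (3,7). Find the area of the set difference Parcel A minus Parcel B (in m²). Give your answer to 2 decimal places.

|Parcel A| = 16, |Parcel A∩Parcel B| = 4.0476.
|Parcel A ∖ Parcel B| = |Parcel A| − |Parcel A∩Parcel B| = 16 − 4.0476 = 11.95.

11.95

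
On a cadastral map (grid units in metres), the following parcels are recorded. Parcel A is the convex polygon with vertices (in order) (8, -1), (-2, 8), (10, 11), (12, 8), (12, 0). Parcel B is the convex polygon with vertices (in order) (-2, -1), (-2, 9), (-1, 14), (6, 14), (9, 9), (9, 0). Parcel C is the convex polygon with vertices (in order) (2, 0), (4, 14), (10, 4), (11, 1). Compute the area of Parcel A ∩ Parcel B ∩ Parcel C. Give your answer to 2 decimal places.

The intersection is the polygon with vertices (6.348,10.087), (9,5.667), (9,0.778), (6.352,0.483), (2.557,3.899), (3.333,9.333).
By the shoelace formula its area is 45.31.

45.31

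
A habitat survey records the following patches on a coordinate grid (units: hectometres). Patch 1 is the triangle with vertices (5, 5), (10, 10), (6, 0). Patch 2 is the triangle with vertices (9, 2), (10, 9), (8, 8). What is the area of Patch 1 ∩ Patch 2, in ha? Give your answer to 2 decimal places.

The intersection is the polygon with vertices (8.353,5.882), (8,8), (9.5,8.75).
By the shoelace formula its area is 1.72.

1.72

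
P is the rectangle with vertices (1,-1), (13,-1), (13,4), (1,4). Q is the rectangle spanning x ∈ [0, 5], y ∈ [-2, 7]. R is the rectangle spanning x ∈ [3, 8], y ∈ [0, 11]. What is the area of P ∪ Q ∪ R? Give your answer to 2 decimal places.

By inclusion–exclusion:
Individual areas: |P| = 60, |Q| = 45, |R| = 55.
|P∩Q|: x∈[1,5], y∈[-1,4] → 4·5 = 20.
|P∩R|: x∈[3,8], y∈[0,4] → 5·4 = 20.
|Q∩R|: x∈[3,5], y∈[0,7] → 2·7 = 14.
|P∩Q∩R| = 8.
|P ∪ Q ∪ R| = 160 − 54 + 8 = 114.00.

114.00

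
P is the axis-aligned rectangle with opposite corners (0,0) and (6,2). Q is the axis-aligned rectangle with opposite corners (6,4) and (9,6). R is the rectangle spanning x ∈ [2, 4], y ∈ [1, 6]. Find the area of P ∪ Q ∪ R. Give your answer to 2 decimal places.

26.00

By inclusion–exclusion:
Individual areas: |P| = 12, |Q| = 6, |R| = 10.
|P∩Q| = 0 (no overlap).
|P∩R|: x∈[2,4], y∈[1,2] → 2·1 = 2.
|Q∩R| = 0 (no overlap).
|P∩Q∩R| = 0.
|P ∪ Q ∪ R| = 28 − 2 + 0 = 26.00.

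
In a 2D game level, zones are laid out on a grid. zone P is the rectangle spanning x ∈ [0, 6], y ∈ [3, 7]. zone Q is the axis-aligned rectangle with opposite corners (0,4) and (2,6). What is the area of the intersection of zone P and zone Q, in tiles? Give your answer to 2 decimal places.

4.00

|zone P∩zone Q|: x∈[0,2], y∈[4,6] → 2·2 = 4.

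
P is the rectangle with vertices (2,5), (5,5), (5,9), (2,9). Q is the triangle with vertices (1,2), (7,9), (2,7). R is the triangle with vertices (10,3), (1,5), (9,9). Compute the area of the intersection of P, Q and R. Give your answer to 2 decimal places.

2.56

The intersection is the polygon with vertices (3.571,5), (2,5), (2,5.5), (5,7), (5,6.667).
By the shoelace formula its area is 2.56.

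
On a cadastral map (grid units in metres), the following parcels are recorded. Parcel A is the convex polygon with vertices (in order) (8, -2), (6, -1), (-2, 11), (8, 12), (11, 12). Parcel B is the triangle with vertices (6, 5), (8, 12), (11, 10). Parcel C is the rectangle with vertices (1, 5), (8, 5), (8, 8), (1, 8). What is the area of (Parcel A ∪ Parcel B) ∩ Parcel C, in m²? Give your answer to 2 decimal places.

The region (Parcel A ∪ Parcel B) ∩ Parcel C is the polygon with vertices (1,6.5), (1,8), (8,8), (8,5), (2,5).
By the shoelace formula its area is 20.25.

20.25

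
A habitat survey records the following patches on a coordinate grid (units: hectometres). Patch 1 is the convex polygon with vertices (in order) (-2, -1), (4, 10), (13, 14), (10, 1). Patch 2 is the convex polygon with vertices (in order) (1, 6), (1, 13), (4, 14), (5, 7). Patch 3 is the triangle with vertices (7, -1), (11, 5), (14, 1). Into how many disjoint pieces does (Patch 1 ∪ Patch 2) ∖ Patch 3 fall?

(Patch 1 ∪ Patch 2) ∖ Patch 3 is a single connected region.

1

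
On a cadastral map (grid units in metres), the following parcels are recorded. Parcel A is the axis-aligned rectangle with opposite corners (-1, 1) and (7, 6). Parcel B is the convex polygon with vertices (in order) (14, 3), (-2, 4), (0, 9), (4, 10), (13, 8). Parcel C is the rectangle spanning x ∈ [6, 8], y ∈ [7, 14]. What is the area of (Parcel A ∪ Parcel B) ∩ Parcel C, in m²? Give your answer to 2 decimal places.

4.67

The region (Parcel A ∪ Parcel B) ∩ Parcel C is the polygon with vertices (8,9.111), (8,7), (6,7), (6,9.556).
By the shoelace formula its area is 4.67.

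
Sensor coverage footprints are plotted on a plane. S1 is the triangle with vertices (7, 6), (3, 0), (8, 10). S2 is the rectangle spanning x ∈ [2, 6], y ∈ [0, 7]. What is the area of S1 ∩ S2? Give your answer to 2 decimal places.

2.25

The intersection is the polygon with vertices (3,0), (6,6), (6,4.5).
By the shoelace formula its area is 2.25.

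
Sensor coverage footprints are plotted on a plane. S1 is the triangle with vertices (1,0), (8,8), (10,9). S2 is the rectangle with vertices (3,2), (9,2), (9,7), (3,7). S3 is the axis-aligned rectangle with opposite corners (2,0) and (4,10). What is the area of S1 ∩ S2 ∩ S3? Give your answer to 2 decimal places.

The intersection is the polygon with vertices (3,2), (3,2.286), (4,3.429), (4,3).
By the shoelace formula its area is 0.36.

0.36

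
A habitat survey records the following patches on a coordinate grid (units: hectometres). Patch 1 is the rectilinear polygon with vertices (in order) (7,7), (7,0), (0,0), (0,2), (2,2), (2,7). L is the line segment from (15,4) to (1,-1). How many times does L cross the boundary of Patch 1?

2

The segment meets the boundary at (3.8,0), (7,1.143).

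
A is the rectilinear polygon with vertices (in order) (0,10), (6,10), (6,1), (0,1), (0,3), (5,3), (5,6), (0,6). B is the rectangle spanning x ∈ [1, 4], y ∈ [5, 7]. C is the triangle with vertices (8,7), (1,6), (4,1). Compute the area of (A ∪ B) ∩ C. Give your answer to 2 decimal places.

|A ∪ B| = 42.
|(A ∪ B) ∩ C| = 9.69.

9.69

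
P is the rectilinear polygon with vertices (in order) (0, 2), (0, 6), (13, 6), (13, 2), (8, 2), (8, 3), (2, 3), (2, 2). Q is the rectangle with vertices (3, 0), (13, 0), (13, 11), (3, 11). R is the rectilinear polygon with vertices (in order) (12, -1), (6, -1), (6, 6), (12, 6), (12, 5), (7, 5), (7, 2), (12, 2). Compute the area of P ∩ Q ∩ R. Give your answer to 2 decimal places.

8.00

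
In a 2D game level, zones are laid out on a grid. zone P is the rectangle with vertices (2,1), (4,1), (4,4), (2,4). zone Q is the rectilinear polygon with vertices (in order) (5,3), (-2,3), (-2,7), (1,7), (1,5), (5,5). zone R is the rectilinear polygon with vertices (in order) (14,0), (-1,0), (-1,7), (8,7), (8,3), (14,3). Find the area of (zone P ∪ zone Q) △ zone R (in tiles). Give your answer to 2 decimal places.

|zone P ∪ zone Q| = 24.
|(zone P ∪ zone Q) ∩ zone R| = 20.
|(zone P ∪ zone Q) △ zone R| = 24 + 81 − 40 = 65.00.

65.00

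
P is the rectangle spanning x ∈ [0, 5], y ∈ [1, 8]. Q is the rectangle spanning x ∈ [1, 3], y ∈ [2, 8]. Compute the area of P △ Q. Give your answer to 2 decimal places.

|P∩Q|: x∈[1,3], y∈[2,8] → 2·6 = 12.
|P △ Q| = |P| + |Q| − 2·|P∩Q| = 35 + 12 − 24 = 23.00.

23.00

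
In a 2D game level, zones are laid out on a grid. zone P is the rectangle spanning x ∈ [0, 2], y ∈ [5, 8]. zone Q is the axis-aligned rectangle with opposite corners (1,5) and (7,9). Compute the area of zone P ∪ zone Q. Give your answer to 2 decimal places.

27.00

By inclusion–exclusion:
Individual areas: |zone P| = 6, |zone Q| = 24.
|zone P∩zone Q|: x∈[1,2], y∈[5,8] → 1·3 = 3.
|zone P ∪ zone Q| = 30 − 3 = 27.00.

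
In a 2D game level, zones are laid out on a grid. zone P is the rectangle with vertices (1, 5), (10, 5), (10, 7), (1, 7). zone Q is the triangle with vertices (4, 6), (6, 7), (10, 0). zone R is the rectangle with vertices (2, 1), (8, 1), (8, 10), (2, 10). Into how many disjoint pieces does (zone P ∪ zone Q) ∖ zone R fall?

(zone P ∪ zone Q) ∖ zone R splits into 3 disjoint pieces (area 4, area 1.5, area 2).

3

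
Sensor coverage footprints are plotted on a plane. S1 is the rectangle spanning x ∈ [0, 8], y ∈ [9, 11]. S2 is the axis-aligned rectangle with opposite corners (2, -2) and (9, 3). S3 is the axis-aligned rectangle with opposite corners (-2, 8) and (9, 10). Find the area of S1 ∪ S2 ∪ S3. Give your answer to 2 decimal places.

65.00

By inclusion–exclusion:
Individual areas: |S1| = 16, |S2| = 35, |S3| = 22.
|S1∩S2| = 0 (no overlap).
|S1∩S3|: x∈[0,8], y∈[9,10] → 8·1 = 8.
|S2∩S3| = 0 (no overlap).
|S1∩S2∩S3| = 0.
|S1 ∪ S2 ∪ S3| = 73 − 8 + 0 = 65.00.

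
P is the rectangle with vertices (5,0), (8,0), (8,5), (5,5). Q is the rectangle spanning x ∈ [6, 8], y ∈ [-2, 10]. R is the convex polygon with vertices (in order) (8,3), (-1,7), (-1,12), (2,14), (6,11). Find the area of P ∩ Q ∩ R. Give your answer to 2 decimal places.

The intersection is the polygon with vertices (6,5), (7.5,5), (8,3), (6,3.889).
By the shoelace formula its area is 2.61.

2.61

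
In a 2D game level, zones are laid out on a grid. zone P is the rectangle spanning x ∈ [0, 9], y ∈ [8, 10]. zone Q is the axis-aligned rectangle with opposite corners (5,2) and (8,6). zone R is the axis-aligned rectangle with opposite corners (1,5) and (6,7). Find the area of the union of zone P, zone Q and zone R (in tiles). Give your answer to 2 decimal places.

39.00

By inclusion–exclusion:
Individual areas: |zone P| = 18, |zone Q| = 12, |zone R| = 10.
|zone P∩zone Q| = 0 (no overlap).
|zone P∩zone R| = 0 (no overlap).
|zone Q∩zone R|: x∈[5,6], y∈[5,6] → 1·1 = 1.
|zone P∩zone Q∩zone R| = 0.
|zone P ∪ zone Q ∪ zone R| = 40 − 1 + 0 = 39.00.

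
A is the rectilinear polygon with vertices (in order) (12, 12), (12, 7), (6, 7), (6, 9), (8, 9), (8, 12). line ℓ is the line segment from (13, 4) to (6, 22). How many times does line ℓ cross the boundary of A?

The segment meets the boundary at (9.889,12), (11.833,7).

2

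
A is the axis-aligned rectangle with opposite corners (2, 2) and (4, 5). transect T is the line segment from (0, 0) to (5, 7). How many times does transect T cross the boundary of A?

The segment meets the boundary at (3.571,5), (2,2.8).

2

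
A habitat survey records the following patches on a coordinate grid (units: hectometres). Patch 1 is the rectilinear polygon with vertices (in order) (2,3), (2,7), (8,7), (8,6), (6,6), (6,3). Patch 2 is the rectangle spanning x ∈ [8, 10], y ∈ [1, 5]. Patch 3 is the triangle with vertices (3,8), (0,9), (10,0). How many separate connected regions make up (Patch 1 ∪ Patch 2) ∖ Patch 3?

(Patch 1 ∪ Patch 2) ∖ Patch 3 splits into 4 disjoint pieces (area 9.5778, area 4.5804, area 0.3556, area 7.2768).

4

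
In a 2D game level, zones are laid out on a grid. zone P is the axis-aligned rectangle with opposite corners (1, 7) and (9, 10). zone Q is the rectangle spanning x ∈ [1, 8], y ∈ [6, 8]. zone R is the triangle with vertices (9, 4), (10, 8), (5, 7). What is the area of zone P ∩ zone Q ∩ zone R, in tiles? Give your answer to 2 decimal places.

0.90

The intersection is the polygon with vertices (8,7), (5,7), (8,7.6).
By the shoelace formula its area is 0.90.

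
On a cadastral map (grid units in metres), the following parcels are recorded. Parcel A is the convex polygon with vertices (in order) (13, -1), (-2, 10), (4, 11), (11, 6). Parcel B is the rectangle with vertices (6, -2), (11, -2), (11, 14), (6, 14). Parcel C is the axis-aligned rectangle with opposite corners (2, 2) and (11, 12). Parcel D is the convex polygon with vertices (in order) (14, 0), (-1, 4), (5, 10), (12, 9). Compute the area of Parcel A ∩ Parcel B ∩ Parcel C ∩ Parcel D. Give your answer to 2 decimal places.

The intersection is the polygon with vertices (11,6), (11,2), (8.909,2), (6,4.133), (6,9.571).
By the shoelace formula its area is 25.83.

25.83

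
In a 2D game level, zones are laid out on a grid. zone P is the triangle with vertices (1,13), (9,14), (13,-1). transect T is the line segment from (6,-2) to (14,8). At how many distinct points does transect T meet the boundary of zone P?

The segment meets the boundary at (11.45,4.812), (9.793,2.741).

2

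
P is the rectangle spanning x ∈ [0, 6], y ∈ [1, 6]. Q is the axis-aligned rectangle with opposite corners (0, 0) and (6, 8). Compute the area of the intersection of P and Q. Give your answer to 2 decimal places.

|P∩Q|: x∈[0,6], y∈[1,6] → 6·5 = 30.

30.00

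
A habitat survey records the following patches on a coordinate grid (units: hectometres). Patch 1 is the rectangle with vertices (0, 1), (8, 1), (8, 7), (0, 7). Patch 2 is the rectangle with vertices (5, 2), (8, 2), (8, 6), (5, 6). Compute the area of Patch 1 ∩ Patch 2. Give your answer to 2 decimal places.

12.00

|Patch 1∩Patch 2|: x∈[5,8], y∈[2,6] → 3·4 = 12.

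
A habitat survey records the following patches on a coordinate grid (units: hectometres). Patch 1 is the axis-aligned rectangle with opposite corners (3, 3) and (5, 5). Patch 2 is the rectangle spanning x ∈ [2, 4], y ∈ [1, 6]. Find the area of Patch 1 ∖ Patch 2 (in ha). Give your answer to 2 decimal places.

2.00

|Patch 1∩Patch 2|: x∈[3,4], y∈[3,5] → 1·2 = 2.
|Patch 1| = 4.
|Patch 1 ∖ Patch 2| = |Patch 1| − |Patch 1∩Patch 2| = 4 − 2 = 2.00.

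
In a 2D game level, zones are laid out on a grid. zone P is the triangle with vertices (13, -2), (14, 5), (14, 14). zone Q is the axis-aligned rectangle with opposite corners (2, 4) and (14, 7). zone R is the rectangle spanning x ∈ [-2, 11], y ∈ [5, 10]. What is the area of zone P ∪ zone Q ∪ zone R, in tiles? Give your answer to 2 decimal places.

85.98

By inclusion–exclusion:
Individual areas: |zone P| = 4.5, |zone Q| = 36, |zone R| = 65.
|zone P∩zone Q| = 1.5223.
|zone P∩zone R| = 0.
|zone Q∩zone R|: x∈[2,11], y∈[5,7] → 9·2 = 18.
|zone P∩zone Q∩zone R| = 0.
|zone P ∪ zone Q ∪ zone R| = 105.5 − 19.5223 + 0 = 85.98.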